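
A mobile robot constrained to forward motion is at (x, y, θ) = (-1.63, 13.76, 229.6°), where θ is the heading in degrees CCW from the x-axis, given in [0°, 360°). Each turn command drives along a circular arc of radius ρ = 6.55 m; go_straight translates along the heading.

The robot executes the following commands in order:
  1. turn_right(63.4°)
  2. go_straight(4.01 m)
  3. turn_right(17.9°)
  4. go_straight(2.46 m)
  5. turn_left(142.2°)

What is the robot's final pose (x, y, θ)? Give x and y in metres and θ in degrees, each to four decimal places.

(-25.6242, 6.8149, 290.5000°)

set_pose: (x, y, θ) = (-1.6300, 13.7600, 229.6000°), ρ = 6.55
turn_right(63.4°): centre at ρ to the right, rotate −63.4° → (-8.1805, 11.6443, 166.2000°)
go_straight(4.01): x += 4.01·cos θ, y += 4.01·sin θ → (-12.0747, 12.6008, 166.2000°)
turn_right(17.9°): centre at ρ to the right, rotate −17.9° → (-13.9542, 13.3889, 148.3000°)
go_straight(2.46): x += 2.46·cos θ, y += 2.46·sin θ → (-16.0472, 14.6816, 148.3000°)
turn_left(142.2°): centre at ρ to the left, rotate +142.2° → (-25.6242, 6.8149, 290.5000°)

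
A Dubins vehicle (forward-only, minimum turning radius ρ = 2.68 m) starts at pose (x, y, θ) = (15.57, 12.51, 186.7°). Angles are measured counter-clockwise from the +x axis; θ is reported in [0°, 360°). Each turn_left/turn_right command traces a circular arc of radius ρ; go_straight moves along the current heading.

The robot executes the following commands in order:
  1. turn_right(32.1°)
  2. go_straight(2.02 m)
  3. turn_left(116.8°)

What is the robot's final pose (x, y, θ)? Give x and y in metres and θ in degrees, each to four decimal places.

set_pose: (x, y, θ) = (15.5700, 12.5100, 186.7000°), ρ = 2.68
turn_right(32.1°): centre at ρ to the right, rotate −32.1° → (14.1078, 12.7508, 154.6000°)
go_straight(2.02): x += 2.02·cos θ, y += 2.02·sin θ → (12.2830, 13.6172, 154.6000°)
turn_left(116.8°): centre at ρ to the left, rotate +116.8° → (8.4543, 11.1308, 271.4000°)

(8.4543, 11.1308, 271.4000°)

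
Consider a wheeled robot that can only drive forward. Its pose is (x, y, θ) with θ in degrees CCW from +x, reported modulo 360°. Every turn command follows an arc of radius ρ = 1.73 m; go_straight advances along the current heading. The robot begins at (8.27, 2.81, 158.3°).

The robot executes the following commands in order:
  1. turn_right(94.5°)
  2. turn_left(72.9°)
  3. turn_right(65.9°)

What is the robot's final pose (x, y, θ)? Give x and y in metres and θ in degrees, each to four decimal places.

(6.5443, 9.0320, 70.8000°)

set_pose: (x, y, θ) = (8.2700, 2.8100, 158.3000°), ρ = 1.73
turn_right(94.5°): centre at ρ to the right, rotate −94.5° → (7.3574, 5.1812, 63.8000°)
turn_left(72.9°): centre at ρ to the left, rotate +72.9° → (6.9916, 7.2041, 136.7000°)
turn_right(65.9°): centre at ρ to the right, rotate −65.9° → (6.5443, 9.0320, 70.8000°)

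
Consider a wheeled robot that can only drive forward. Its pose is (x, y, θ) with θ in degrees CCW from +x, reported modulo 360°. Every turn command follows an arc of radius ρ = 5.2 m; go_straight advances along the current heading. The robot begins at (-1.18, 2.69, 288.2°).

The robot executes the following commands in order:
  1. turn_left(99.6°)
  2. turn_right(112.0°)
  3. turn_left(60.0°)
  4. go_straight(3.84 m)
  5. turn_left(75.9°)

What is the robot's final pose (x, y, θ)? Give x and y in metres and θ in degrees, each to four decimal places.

set_pose: (x, y, θ) = (-1.1800, 2.6900, 288.2000°), ρ = 5.2
turn_left(99.6°): centre at ρ to the left, rotate +99.6° → (6.1851, -0.2857, 387.8000° ≡ 27.8000°)
turn_right(112.0°): centre at ρ to the right, rotate −112.0° → (13.7837, -4.3600, -84.2000° ≡ 275.8000°)
turn_left(60.0°): centre at ρ to the left, rotate +60.0° → (16.8254, -8.5775, 335.8000°)
go_straight(3.84): x += 3.84·cos θ, y += 3.84·sin θ → (20.3280, -10.1516, 335.8000°)
turn_left(75.9°): centre at ρ to the left, rotate +75.9° → (26.5404, -8.6315, 411.7000° ≡ 51.7000°)

(26.5404, -8.6315, 51.7000°)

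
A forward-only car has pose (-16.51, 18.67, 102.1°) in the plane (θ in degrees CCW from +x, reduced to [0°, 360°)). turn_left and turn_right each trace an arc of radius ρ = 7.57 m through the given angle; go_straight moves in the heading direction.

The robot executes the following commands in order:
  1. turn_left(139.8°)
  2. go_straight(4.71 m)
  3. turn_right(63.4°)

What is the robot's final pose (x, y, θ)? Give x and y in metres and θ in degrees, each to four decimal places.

(-39.6838, 12.4921, 178.5000°)

set_pose: (x, y, θ) = (-16.5100, 18.6700, 102.1000°), ρ = 7.57
turn_left(139.8°): centre at ρ to the left, rotate +139.8° → (-30.5895, 20.6487, 241.9000°)
go_straight(4.71): x += 4.71·cos θ, y += 4.71·sin θ → (-32.8080, 16.4939, 241.9000°)
turn_right(63.4°): centre at ρ to the right, rotate −63.4° → (-39.6838, 12.4921, 178.5000°)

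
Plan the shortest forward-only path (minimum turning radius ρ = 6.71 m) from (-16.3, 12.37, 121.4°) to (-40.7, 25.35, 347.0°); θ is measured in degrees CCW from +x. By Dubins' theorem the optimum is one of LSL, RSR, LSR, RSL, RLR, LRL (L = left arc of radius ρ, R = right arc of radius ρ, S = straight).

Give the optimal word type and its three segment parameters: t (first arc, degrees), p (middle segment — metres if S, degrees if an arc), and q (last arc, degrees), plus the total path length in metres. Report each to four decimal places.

Let ψ = atan2(Δy, Δx) = atan2(12.98, -24.40) = 151.9885° be the start→goal bearing.
Normalize: d = |goal − start| / ρ = 27.637663/6.71 = 4.118877, α = (θ_start − ψ) mod 360° = 329.4115° = 5.749316 rad, β = (θ_goal − ψ) mod 360° = 195.0115° = 3.403593 rad.
Common terms: sin α = -0.508868, cos α = 0.860844, sin β = -0.259013, cos β = -0.965874, cos(α−β) = -0.699663, d² = 16.965145. Work in radians in the unit-radius frame; every candidate has L = ρ·(t + p + q).
LSL: p² = 2 + d² − 2cos(α−β) + 2d(sin α − sin β) = 18.306226; p = √p² = 4.278578; φ = atan2(cos β − cos α, d + sin α − sin β) = -0.441112 rad; t = (φ − α) mod 2π = 0.092758 rad, q = (β − φ) mod 2π = 3.844705 rad → L = 6.71·(0.092758 + 4.278578 + 3.844705) = 6.71·8.216040 = 55.129631 m
RSR: p² = 2 + d² − 2cos(α−β) + 2d(sin β − sin α) = 22.422718; p = √p² = 4.735263; φ = atan2(cos α − cos β, d − sin α + sin β) = 0.396041 rad; t = (α − φ) mod 2π = 5.353274 rad, q = (φ − β) mod 2π = 3.275634 rad → L = 6.71·(5.353274 + 4.735263 + 3.275634) = 6.71·13.364171 = 89.673588 m
LSR: p² = d² − 2 + 2cos(α−β) + 2d(sin α + sin β) = 7.240200; p = √p² = 2.690762; φ = atan2(−cos α − cos β, d + sin α + sin β) − atan2(−2, p) = 0.670521 rad; t = (φ − α) mod 2π = 1.204391 rad, q = (φ − β) mod 2π = 3.550114 rad → L = 6.71·(1.204391 + 2.690762 + 3.550114) = 6.71·7.445267 = 49.957741 m
RSL: p² = d² − 2 + 2cos(α−β) − 2d(sin α + sin β) = 19.891438; p = √p² = 4.459982; φ = atan2(cos α + cos β, d − sin α − sin β) − atan2(2, p) = -0.443039 rad; t = (α − φ) mod 2π = 6.192354 rad, q = (β − φ) mod 2π = 3.846632 rad → L = 6.71·(6.192354 + 4.459982 + 3.846632) = 6.71·14.498968 = 97.288075 m
RLR: c = (6 − d² + 2cos(α−β) + 2d(sin α − sin β))/8 = -1.802840, |c| > 1 → infeasible
LRL: c = (6 − d² + 2cos(α−β) − 2d(sin α − sin β))/8 = -1.288278, |c| > 1 → infeasible
Shortest: LSR with L = 49.957741 m ≈ 49.9577 m
Convert LSR to answer units (arcs ×180/π): t = 1.204391·180/π = 69.0065°, p = ρ·p = 6.71·2.690762 = 18.0550 m, q = 3.550114·180/π = 203.4065°, L = 49.9577 m.

LSR: t = 69.0065°, p = 18.0550 m, q = 203.4065°, L = 49.9577 m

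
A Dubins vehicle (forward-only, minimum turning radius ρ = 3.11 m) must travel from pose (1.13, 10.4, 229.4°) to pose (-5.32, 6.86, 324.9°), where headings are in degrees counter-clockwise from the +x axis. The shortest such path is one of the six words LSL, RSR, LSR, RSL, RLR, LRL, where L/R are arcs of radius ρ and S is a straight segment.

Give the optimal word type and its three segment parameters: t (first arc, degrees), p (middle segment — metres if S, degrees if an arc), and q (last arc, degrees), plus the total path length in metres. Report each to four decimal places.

RLR: t = 121.7245°, p = 252.7799°, q = 35.5553°, L = 22.2579 m

Let ψ = atan2(Δy, Δx) = atan2(-3.54, -6.45) = -151.2404° be the start→goal bearing.
Normalize: d = |goal − start| / ρ = 7.357588/3.11 = 2.365784, α = (θ_start − ψ) mod 360° = 20.6404° = 0.360243 rad, β = (θ_goal − ψ) mod 360° = 116.1404° = 2.027032 rad.
Common terms: sin α = 0.352501, cos α = 0.935811, sin β = 0.897717, cos β = -0.440572, cos(α−β) = -0.095846, d² = 5.596933. Work in radians in the unit-radius frame; every candidate has L = ρ·(t + p + q).
LSL: p² = 2 + d² − 2cos(α−β) + 2d(sin α − sin β) = 5.208898; p = √p² = 2.282301; φ = atan2(cos β − cos α, d + sin α − sin β) = -0.647342 rad; t = (φ − α) mod 2π = 5.275601 rad, q = (β − φ) mod 2π = 2.674374 rad → L = 3.11·(5.275601 + 2.282301 + 2.674374) = 3.11·10.232276 = 31.822378 m
RSR: p² = 2 + d² − 2cos(α−β) + 2d(sin β − sin α) = 10.368351; p = √p² = 3.219992; φ = atan2(cos α − cos β, d − sin α + sin β) = 0.441669 rad; t = (α − φ) mod 2π = 6.201759 rad, q = (φ − β) mod 2π = 4.697823 rad → L = 3.11·(6.201759 + 3.219992 + 4.697823) = 3.11·14.119574 = 43.911874 m
LSR: p² = d² − 2 + 2cos(α−β) + 2d(sin α + sin β) = 9.320736; p = √p² = 3.052988; φ = atan2(−cos α − cos β, d + sin α + sin β) − atan2(−2, p) = 0.443838 rad; t = (φ − α) mod 2π = 0.083596 rad, q = (φ − β) mod 2π = 4.699992 rad → L = 3.11·(0.083596 + 3.052988 + 4.699992) = 3.11·7.836575 = 24.371750 m
RSL: p² = d² − 2 + 2cos(α−β) − 2d(sin α + sin β) = -2.510252 < 0 → infeasible
RLR: c = (6 − d² + 2cos(α−β) + 2d(sin α − sin β))/8 = -0.296044; p = 2π − arccos c = 4.411841 rad; φ = atan2(cos α − cos β, d − sin α + sin β) = 0.441669 rad; t = (α − φ + p/2) mod 2π = 2.124494 rad, q = (α − β − t + p) mod 2π = 0.620558 rad → L = 3.11·(2.124494 + 4.411841 + 0.620558) = 3.11·7.156892 = 22.257934 m
LRL: c = (6 − d² + 2cos(α−β) − 2d(sin α − sin β))/8 = 0.348888; p = 2π − arccos c = 5.068773 rad; φ = atan2(cos β − cos α, d + sin α − sin β) = -0.647342 rad; t = (φ − α + p/2) mod 2π = 1.526802 rad, q = (β − α − t + p) mod 2π = 5.208760 rad → L = 3.11·(1.526802 + 5.068773 + 5.208760) = 3.11·11.804335 = 36.711483 m
Shortest: RLR with L = 22.257934 m ≈ 22.2579 m
Convert RLR to answer units (arcs ×180/π): t = 2.124494·180/π = 121.7245°, p = 4.411841·180/π = 252.7799°, q = 0.620558·180/π = 35.5553°, L = 22.2579 m.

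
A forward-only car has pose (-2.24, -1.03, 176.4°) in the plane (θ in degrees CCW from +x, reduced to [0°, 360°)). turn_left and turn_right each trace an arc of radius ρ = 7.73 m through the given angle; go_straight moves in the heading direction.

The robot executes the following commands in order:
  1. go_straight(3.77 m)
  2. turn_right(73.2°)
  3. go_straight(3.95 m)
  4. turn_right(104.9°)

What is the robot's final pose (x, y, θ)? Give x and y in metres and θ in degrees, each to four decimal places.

(-6.1899, 18.4937, 358.3000°)

set_pose: (x, y, θ) = (-2.2400, -1.0300, 176.4000°), ρ = 7.73
go_straight(3.77): x += 3.77·cos θ, y += 3.77·sin θ → (-6.0026, -0.7933, 176.4000°)
turn_right(73.2°): centre at ρ to the right, rotate −73.2° → (-13.0430, 5.1563, 103.2000°)
go_straight(3.95): x += 3.95·cos θ, y += 3.95·sin θ → (-13.9449, 9.0020, 103.2000°)
turn_right(104.9°): centre at ρ to the right, rotate −104.9° → (-6.1899, 18.4937, -1.7000° ≡ 358.3000°)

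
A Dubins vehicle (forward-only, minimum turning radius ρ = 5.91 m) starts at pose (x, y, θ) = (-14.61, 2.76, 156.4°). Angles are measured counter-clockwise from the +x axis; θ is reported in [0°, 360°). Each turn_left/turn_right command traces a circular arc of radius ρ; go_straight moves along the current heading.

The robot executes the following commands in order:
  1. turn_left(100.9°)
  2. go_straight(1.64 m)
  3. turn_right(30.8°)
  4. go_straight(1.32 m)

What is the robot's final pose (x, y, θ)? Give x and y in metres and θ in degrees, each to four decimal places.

set_pose: (x, y, θ) = (-14.6100, 2.7600, 156.4000°), ρ = 5.91
turn_left(100.9°): centre at ρ to the left, rotate +100.9° → (-22.7415, -1.3564, 257.3000°)
go_straight(1.64): x += 1.64·cos θ, y += 1.64·sin θ → (-23.1020, -2.9563, 257.3000°)
turn_right(30.8°): centre at ρ to the right, rotate −30.8° → (-24.5805, -5.7252, 226.5000°)
go_straight(1.32): x += 1.32·cos θ, y += 1.32·sin θ → (-25.4891, -6.6827, 226.5000°)

(-25.4891, -6.6827, 226.5000°)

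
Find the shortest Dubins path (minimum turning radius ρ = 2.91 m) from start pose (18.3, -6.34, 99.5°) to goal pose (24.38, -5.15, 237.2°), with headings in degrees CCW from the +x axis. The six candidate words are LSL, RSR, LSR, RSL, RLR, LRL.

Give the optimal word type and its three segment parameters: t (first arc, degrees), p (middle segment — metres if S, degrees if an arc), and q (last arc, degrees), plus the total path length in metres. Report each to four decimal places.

RSR: t = 27.9763°, p = 2.4103 m, q = 194.3237°, L = 13.7007 m

Let ψ = atan2(Δy, Δx) = atan2(1.19, 6.08) = 11.0741° be the start→goal bearing.
Normalize: d = |goal − start| / ρ = 6.195361/2.91 = 2.128990, α = (θ_start − ψ) mod 360° = 88.4259° = 1.543322 rad, β = (θ_goal − ψ) mod 360° = 226.1259° = 3.946641 rad.
Common terms: sin α = 0.999623, cos α = 0.027471, sin β = -0.720864, cos β = -0.693077, cos(α−β) = -0.739631, d² = 4.532599. Work in radians in the unit-radius frame; every candidate has L = ρ·(t + p + q).
LSL: p² = 2 + d² − 2cos(α−β) + 2d(sin α − sin β) = 15.337658; p = √p² = 3.916332; φ = atan2(cos β − cos α, d + sin α − sin β) = -0.185039 rad; t = (φ − α) mod 2π = 4.554824 rad, q = (β − φ) mod 2π = 4.131680 rad → L = 2.91·(4.554824 + 3.916332 + 4.131680) = 2.91·12.602836 = 36.674253 m
RSR: p² = 2 + d² − 2cos(α−β) + 2d(sin β − sin α) = 0.686064; p = √p² = 0.828290; φ = atan2(cos α − cos β, d − sin α + sin β) = 1.055044 rad; t = (α − φ) mod 2π = 0.488278 rad, q = (φ − β) mod 2π = 3.391589 rad → L = 2.91·(0.488278 + 0.828290 + 3.391589) = 2.91·4.708156 = 13.700735 m
LSR: p² = d² − 2 + 2cos(α−β) + 2d(sin α + sin β) = 2.240286; p = √p² = 1.496758; φ = atan2(−cos α − cos β, d + sin α + sin β) − atan2(−2, p) = 1.198041 rad; t = (φ − α) mod 2π = 5.937904 rad, q = (φ − β) mod 2π = 3.534586 rad → L = 2.91·(5.937904 + 1.496758 + 3.534586) = 2.91·10.969248 = 31.920511 m
RSL: p² = d² − 2 + 2cos(α−β) − 2d(sin α + sin β) = -0.133612 < 0 → infeasible
RLR: c = (6 − d² + 2cos(α−β) + 2d(sin α − sin β))/8 = 0.914242; p = 2π − arccos c = 5.866022 rad; φ = atan2(cos α − cos β, d − sin α + sin β) = 1.055044 rad; t = (α − φ + p/2) mod 2π = 3.421289 rad, q = (α − β − t + p) mod 2π = 0.041415 rad → L = 2.91·(3.421289 + 5.866022 + 0.041415) = 2.91·9.328726 = 27.146593 m
LRL: c = (6 − d² + 2cos(α−β) − 2d(sin α − sin β))/8 = -0.917207; p = 2π − arccos c = 3.551376 rad; φ = atan2(cos β − cos α, d + sin α − sin β) = -0.185039 rad; t = (φ − α + p/2) mod 2π = 0.047326 rad, q = (β − α − t + p) mod 2π = 5.907368 rad → L = 2.91·(0.047326 + 3.551376 + 5.907368) = 2.91·9.506070 = 27.662663 m
Shortest: RSR with L = 13.700735 m ≈ 13.7007 m
Convert RSR to answer units (arcs ×180/π): t = 0.488278·180/π = 27.9763°, p = ρ·p = 2.91·0.828290 = 2.4103 m, q = 3.391589·180/π = 194.3237°, L = 13.7007 m.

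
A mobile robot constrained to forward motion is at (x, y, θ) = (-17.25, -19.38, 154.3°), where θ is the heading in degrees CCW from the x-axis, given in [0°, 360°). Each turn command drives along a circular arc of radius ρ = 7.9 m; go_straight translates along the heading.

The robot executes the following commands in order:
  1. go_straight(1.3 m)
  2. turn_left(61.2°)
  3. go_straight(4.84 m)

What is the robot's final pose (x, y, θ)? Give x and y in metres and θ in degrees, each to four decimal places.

set_pose: (x, y, θ) = (-17.2500, -19.3800, 154.3000°), ρ = 7.9
go_straight(1.3): x += 1.3·cos θ, y += 1.3·sin θ → (-18.4214, -18.8162, 154.3000°)
turn_left(61.2°): centre at ρ to the left, rotate +61.2° → (-26.4349, -19.5032, 215.5000°)
go_straight(4.84): x += 4.84·cos θ, y += 4.84·sin θ → (-30.3752, -22.3138, 215.5000°)

(-30.3752, -22.3138, 215.5000°)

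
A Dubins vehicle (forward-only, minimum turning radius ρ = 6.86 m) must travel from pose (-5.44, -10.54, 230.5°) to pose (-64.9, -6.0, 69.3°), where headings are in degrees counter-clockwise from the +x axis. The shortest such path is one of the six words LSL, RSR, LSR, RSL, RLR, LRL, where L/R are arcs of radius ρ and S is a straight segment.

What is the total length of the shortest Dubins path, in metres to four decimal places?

Let ψ = atan2(Δy, Δx) = atan2(4.54, -59.46) = 175.6337° be the start→goal bearing.
Normalize: d = |goal − start| / ρ = 59.633071/6.86 = 8.692868, α = (θ_start − ψ) mod 360° = 54.8663° = 0.957597 rad, β = (θ_goal − ψ) mod 360° = 253.6663° = 4.427312 rad.
Common terms: sin α = 0.817811, cos α = 0.575487, sin β = -0.959640, cos β = -0.281232, cos(α−β) = -0.946649, d² = 75.565946. Work in radians in the unit-radius frame; every candidate has L = ρ·(t + p + q).
LSL: p² = 2 + d² − 2cos(α−β) + 2d(sin α − sin β) = 110.361539; p = √p² = 10.505310; φ = atan2(cos β − cos α, d + sin α − sin β) = -0.081642 rad; t = (φ − α) mod 2π = 5.243946 rad, q = (β − φ) mod 2π = 4.508953 rad → L = 6.86·(5.243946 + 10.505310 + 4.508953) = 6.86·20.258210 = 138.971320 m
RSR: p² = 2 + d² − 2cos(α−β) + 2d(sin β − sin α) = 48.556950; p = √p² = 6.968282; φ = atan2(cos α − cos β, d − sin α + sin β) = 0.123257 rad; t = (α − φ) mod 2π = 0.834340 rad, q = (φ − β) mod 2π = 1.979131 rad → L = 6.86·(0.834340 + 6.968282 + 1.979131) = 6.86·9.781752 = 67.102822 m
LSR: p² = d² − 2 + 2cos(α−β) + 2d(sin α + sin β) = 69.206850; p = √p² = 8.319065; φ = atan2(−cos α − cos β, d + sin α + sin β) − atan2(−2, p) = 0.201536 rad; t = (φ − α) mod 2π = 5.527124 rad, q = (φ − β) mod 2π = 2.057410 rad → L = 6.86·(5.527124 + 8.319065 + 2.057410) = 6.86·15.903599 = 109.098690 m
RSL: p² = d² − 2 + 2cos(α−β) − 2d(sin α + sin β) = 74.138445; p = √p² = 8.610368; φ = atan2(cos α + cos β, d − sin α − sin β) − atan2(2, p) = -0.194936 rad; t = (α − φ) mod 2π = 1.152534 rad, q = (β − φ) mod 2π = 4.622248 rad → L = 6.86·(1.152534 + 8.610368 + 4.622248) = 6.86·14.385151 = 98.682133 m
RLR: c = (6 − d² + 2cos(α−β) + 2d(sin α − sin β))/8 = -5.069619, |c| > 1 → infeasible
LRL: c = (6 − d² + 2cos(α−β) − 2d(sin α − sin β))/8 = -12.795192, |c| > 1 → infeasible
Shortest: RSR with L = 67.102822 m ≈ 67.1028 m

67.1028 m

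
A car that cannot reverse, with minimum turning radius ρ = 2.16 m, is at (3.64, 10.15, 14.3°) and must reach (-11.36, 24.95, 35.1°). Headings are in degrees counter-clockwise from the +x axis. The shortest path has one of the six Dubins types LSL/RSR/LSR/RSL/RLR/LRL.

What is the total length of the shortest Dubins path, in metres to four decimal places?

Let ψ = atan2(Δy, Δx) = atan2(14.80, -15.00) = 135.3845° be the start→goal bearing.
Normalize: d = |goal − start| / ρ = 21.072257/2.16 = 9.755674, α = (θ_start − ψ) mod 360° = 238.9155° = 4.169862 rad, β = (θ_goal − ψ) mod 360° = 259.7155° = 4.532890 rad.
Common terms: sin α = -0.856407, cos α = -0.516302, sin β = -0.983933, cos β = -0.178537, cos(α−β) = 0.934826, d² = 95.173182. Work in radians in the unit-radius frame; every candidate has L = ρ·(t + p + q).
LSL: p² = 2 + d² − 2cos(α−β) + 2d(sin α − sin β) = 97.791750; p = √p² = 9.888971; φ = atan2(cos β − cos α, d + sin α − sin β) = 0.034162 rad; t = (φ − α) mod 2π = 2.147486 rad, q = (β − φ) mod 2π = 4.498728 rad → L = 2.16·(2.147486 + 9.888971 + 4.498728) = 2.16·16.535185 = 35.715999 m
RSR: p² = 2 + d² − 2cos(α−β) + 2d(sin β − sin α) = 92.815312; p = √p² = 9.634070; φ = atan2(cos α − cos β, d − sin α + sin β) = -0.035067 rad; t = (α − φ) mod 2π = 4.204928 rad, q = (φ − β) mod 2π = 1.715229 rad → L = 2.16·(4.204928 + 9.634070 + 1.715229) = 2.16·15.554227 = 33.597131 m
LSR: p² = d² − 2 + 2cos(α−β) + 2d(sin α + sin β) = 59.135322; p = √p² = 7.689949; φ = atan2(−cos α − cos β, d + sin α + sin β) − atan2(−2, p) = 0.342002 rad; t = (φ − α) mod 2π = 2.455326 rad, q = (φ − β) mod 2π = 2.092297 rad → L = 2.16·(2.455326 + 7.689949 + 2.092297) = 2.16·12.237573 = 26.433157 m
RSL: p² = d² − 2 + 2cos(α−β) − 2d(sin α + sin β) = 130.950345; p = √p² = 11.443354; φ = atan2(cos α + cos β, d − sin α − sin β) − atan2(2, p) = -0.232875 rad; t = (α − φ) mod 2π = 4.402737 rad, q = (β − φ) mod 2π = 4.765765 rad → L = 2.16·(4.402737 + 11.443354 + 4.765765) = 2.16·20.611856 = 44.521609 m
RLR: c = (6 − d² + 2cos(α−β) + 2d(sin α − sin β))/8 = -10.601914, |c| > 1 → infeasible
LRL: c = (6 − d² + 2cos(α−β) − 2d(sin α − sin β))/8 = -11.223969, |c| > 1 → infeasible
Shortest: LSR with L = 26.433157 m ≈ 26.4332 m

26.4332 m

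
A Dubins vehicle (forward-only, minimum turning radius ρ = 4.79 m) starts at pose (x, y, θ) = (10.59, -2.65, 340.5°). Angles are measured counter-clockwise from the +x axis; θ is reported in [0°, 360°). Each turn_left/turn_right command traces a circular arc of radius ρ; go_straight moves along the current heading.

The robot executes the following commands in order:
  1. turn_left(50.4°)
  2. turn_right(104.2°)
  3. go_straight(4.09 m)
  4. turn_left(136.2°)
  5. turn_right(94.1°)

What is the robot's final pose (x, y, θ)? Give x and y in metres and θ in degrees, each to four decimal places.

set_pose: (x, y, θ) = (10.5900, -2.6500, 340.5000°), ρ = 4.79
turn_left(50.4°): centre at ρ to the left, rotate +50.4° → (14.6488, -2.2449, 390.9000° ≡ 30.9000°)
turn_right(104.2°): centre at ρ to the right, rotate −104.2° → (21.6966, -4.9786, -73.3000° ≡ 286.7000°)
go_straight(4.09): x += 4.09·cos θ, y += 4.09·sin θ → (22.8719, -8.8960, 286.7000°)
turn_left(136.2°): centre at ρ to the left, rotate +136.2° → (31.7240, -9.7016, 422.9000° ≡ 62.9000°)
turn_right(94.1°): centre at ρ to the right, rotate −94.1° → (38.4695, -7.7865, -31.2000° ≡ 328.8000°)

(38.4695, -7.7865, 328.8000°)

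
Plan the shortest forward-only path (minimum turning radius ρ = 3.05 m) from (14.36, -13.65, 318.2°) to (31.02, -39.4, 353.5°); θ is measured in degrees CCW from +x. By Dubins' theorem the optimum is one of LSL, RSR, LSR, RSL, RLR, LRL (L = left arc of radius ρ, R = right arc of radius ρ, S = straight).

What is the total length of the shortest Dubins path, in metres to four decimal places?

Let ψ = atan2(Δy, Δx) = atan2(-25.75, 16.66) = -57.0975° be the start→goal bearing.
Normalize: d = |goal − start| / ρ = 30.669498/3.05 = 10.055573, α = (θ_start − ψ) mod 360° = 15.2975° = 0.266992 rad, β = (θ_goal − ψ) mod 360° = 50.5975° = 0.883093 rad.
Common terms: sin α = 0.263831, cos α = 0.964569, sin β = 0.772706, cos β = 0.634764, cos(α−β) = 0.816138, d² = 101.114550. Work in radians in the unit-radius frame; every candidate has L = ρ·(t + p + q).
LSL: p² = 2 + d² − 2cos(α−β) + 2d(sin α − sin β) = 91.248220; p = √p² = 9.552393; φ = atan2(cos β − cos α, d + sin α − sin β) = -0.034533 rad; t = (φ − α) mod 2π = 5.981660 rad, q = (β − φ) mod 2π = 0.917626 rad → L = 3.05·(5.981660 + 9.552393 + 0.917626) = 3.05·16.451680 = 50.177624 m
RSR: p² = 2 + d² − 2cos(α−β) + 2d(sin β − sin α) = 111.716330; p = √p² = 10.569595; φ = atan2(cos α − cos β, d − sin α + sin β) = 0.031208 rad; t = (α − φ) mod 2π = 0.235784 rad, q = (φ − β) mod 2π = 5.431300 rad → L = 3.05·(0.235784 + 10.569595 + 5.431300) = 3.05·16.236679 = 49.521870 m
LSR: p² = d² − 2 + 2cos(α−β) + 2d(sin α + sin β) = 121.592783; p = √p² = 11.026912; φ = atan2(−cos α − cos β, d + sin α + sin β) − atan2(−2, p) = 0.036224 rad; t = (φ − α) mod 2π = 6.052417 rad, q = (φ − β) mod 2π = 5.436316 rad → L = 3.05·(6.052417 + 11.026912 + 5.436316) = 3.05·22.515645 = 68.672719 m
RSL: p² = d² − 2 + 2cos(α−β) − 2d(sin α + sin β) = 79.900867; p = √p² = 8.938728; φ = atan2(cos α + cos β, d − sin α − sin β) − atan2(2, p) = -0.044616 rad; t = (α − φ) mod 2π = 0.311608 rad, q = (β − φ) mod 2π = 0.927709 rad → L = 3.05·(0.311608 + 8.938728 + 0.927709) = 3.05·10.178046 = 31.043040 m
RLR: c = (6 − d² + 2cos(α−β) + 2d(sin α − sin β))/8 = -12.964541, |c| > 1 → infeasible
LRL: c = (6 − d² + 2cos(α−β) − 2d(sin α − sin β))/8 = -10.406027, |c| > 1 → infeasible
Shortest: RSL with L = 31.043040 m ≈ 31.0430 m

31.0430 m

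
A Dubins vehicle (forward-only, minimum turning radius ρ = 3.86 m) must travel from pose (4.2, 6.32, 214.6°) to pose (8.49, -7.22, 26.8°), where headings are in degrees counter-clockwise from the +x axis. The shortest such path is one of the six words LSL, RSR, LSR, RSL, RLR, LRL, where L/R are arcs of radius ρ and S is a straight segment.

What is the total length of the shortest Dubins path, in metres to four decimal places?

18.5276 m

Let ψ = atan2(Δy, Δx) = atan2(-13.54, 4.29) = -72.4198° be the start→goal bearing.
Normalize: d = |goal − start| / ρ = 14.203369/3.86 = 3.679629, α = (θ_start − ψ) mod 360° = 287.0198° = 5.009440 rad, β = (θ_goal − ψ) mod 360° = 99.2198° = 1.731712 rad.
Common terms: sin α = -0.956204, cos α = 0.292702, sin β = 0.987081, cos β = -0.160222, cos(α−β) = -0.990748, d² = 13.539672. Work in radians in the unit-radius frame; every candidate has L = ρ·(t + p + q).
LSL: p² = 2 + d² − 2cos(α−β) + 2d(sin α − sin β) = 3.220032; p = √p² = 1.794445; φ = atan2(cos β − cos α, d + sin α − sin β) = -0.255163 rad; t = (φ − α) mod 2π = 1.018582 rad, q = (β − φ) mod 2π = 1.986875 rad → L = 3.86·(1.018582 + 1.794445 + 1.986875) = 3.86·4.799902 = 18.527620 m
RSR: p² = 2 + d² − 2cos(α−β) + 2d(sin β − sin α) = 31.822304; p = √p² = 5.641126; φ = atan2(cos α − cos β, d − sin α + sin β) = 0.080376 rad; t = (α − φ) mod 2π = 4.929064 rad, q = (φ − β) mod 2π = 4.631850 rad → L = 3.86·(4.929064 + 5.641126 + 4.631850) = 3.86·15.202040 = 58.679874 m
LSR: p² = d² − 2 + 2cos(α−β) + 2d(sin α + sin β) = 9.785410; p = √p² = 3.128164; φ = atan2(−cos α − cos β, d + sin α + sin β) − atan2(−2, p) = 0.533165 rad; t = (φ − α) mod 2π = 1.806910 rad, q = (φ − β) mod 2π = 5.084639 rad → L = 3.86·(1.806910 + 3.128164 + 5.084639) = 3.86·10.019713 = 38.676092 m
RSL: p² = d² − 2 + 2cos(α−β) − 2d(sin α + sin β) = 9.330943; p = √p² = 3.054659; φ = atan2(cos α + cos β, d − sin α − sin β) − atan2(2, p) = -0.543406 rad; t = (α − φ) mod 2π = 5.552846 rad, q = (β − φ) mod 2π = 2.275118 rad → L = 3.86·(5.552846 + 3.054659 + 2.275118) = 3.86·10.882623 = 42.006925 m
RLR: c = (6 − d² + 2cos(α−β) + 2d(sin α − sin β))/8 = -2.977788, |c| > 1 → infeasible
LRL: c = (6 − d² + 2cos(α−β) − 2d(sin α − sin β))/8 = 0.597496; p = 2π − arccos c = 5.352764 rad; φ = atan2(cos β − cos α, d + sin α − sin β) = -0.255163 rad; t = (φ − α + p/2) mod 2π = 3.694964 rad, q = (β − α − t + p) mod 2π = 4.663256 rad → L = 3.86·(3.694964 + 5.352764 + 4.663256) = 3.86·13.710985 = 52.924400 m
Shortest: LSL with L = 18.527620 m ≈ 18.5276 m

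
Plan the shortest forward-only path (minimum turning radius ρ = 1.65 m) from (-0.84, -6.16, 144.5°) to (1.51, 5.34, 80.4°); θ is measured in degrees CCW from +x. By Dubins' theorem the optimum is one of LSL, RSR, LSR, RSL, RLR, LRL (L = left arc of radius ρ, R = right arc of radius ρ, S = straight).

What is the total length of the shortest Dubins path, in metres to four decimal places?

Let ψ = atan2(Δy, Δx) = atan2(11.50, 2.35) = 78.4507° be the start→goal bearing.
Normalize: d = |goal − start| / ρ = 11.737653/1.65 = 7.113729, α = (θ_start − ψ) mod 360° = 66.0493° = 1.152777 rad, β = (θ_goal − ψ) mod 360° = 1.9493° = 0.034021 rad.
Common terms: sin α = 0.913895, cos α = 0.405951, sin β = 0.034014, cos β = 0.999421, cos(α−β) = 0.436802, d² = 50.605142. Work in radians in the unit-radius frame; every candidate has L = ρ·(t + p + q).
LSL: p² = 2 + d² − 2cos(α−β) + 2d(sin α − sin β) = 64.250000; p = √p² = 8.015610; φ = atan2(cos β − cos α, d + sin α − sin β) = 0.074107 rad; t = (φ − α) mod 2π = 5.204515 rad, q = (β − φ) mod 2π = 6.243099 rad → L = 1.65·(5.204515 + 8.015610 + 6.243099) = 1.65·19.463224 = 32.114320 m
RSR: p² = 2 + d² − 2cos(α−β) + 2d(sin β − sin α) = 39.213078; p = √p² = 6.262035; φ = atan2(cos α − cos β, d − sin α + sin β) = -0.094915 rad; t = (α − φ) mod 2π = 1.247692 rad, q = (φ − β) mod 2π = 6.154249 rad → L = 1.65·(1.247692 + 6.262035 + 6.154249) = 1.65·13.663976 = 22.545560 m
LSR: p² = d² − 2 + 2cos(α−β) + 2d(sin α + sin β) = 62.965086; p = √p² = 7.935054; φ = atan2(−cos α − cos β, d + sin α + sin β) − atan2(−2, p) = 0.074310 rad; t = (φ − α) mod 2π = 5.204718 rad, q = (φ − β) mod 2π = 0.040289 rad → L = 1.65·(5.204718 + 7.935054 + 0.040289) = 1.65·13.180061 = 21.747100 m
RSL: p² = d² − 2 + 2cos(α−β) − 2d(sin α + sin β) = 35.992406; p = √p² = 5.999367; φ = atan2(cos α + cos β, d − sin α − sin β) − atan2(2, p) = -0.097681 rad; t = (α − φ) mod 2π = 1.250458 rad, q = (β − φ) mod 2π = 0.131702 rad → L = 1.65·(1.250458 + 5.999367 + 0.131702) = 1.65·7.381528 = 12.179520 m
RLR: c = (6 − d² + 2cos(α−β) + 2d(sin α − sin β))/8 = -3.901635, |c| > 1 → infeasible
LRL: c = (6 − d² + 2cos(α−β) − 2d(sin α − sin β))/8 = -7.031250, |c| > 1 → infeasible
Shortest: RSL with L = 12.179520 m ≈ 12.1795 m

12.1795 m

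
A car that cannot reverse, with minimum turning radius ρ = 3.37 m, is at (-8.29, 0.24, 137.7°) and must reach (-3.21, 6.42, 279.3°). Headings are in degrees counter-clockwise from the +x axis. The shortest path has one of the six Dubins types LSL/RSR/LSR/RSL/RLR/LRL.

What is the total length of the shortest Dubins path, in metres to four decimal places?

Let ψ = atan2(Δy, Δx) = atan2(6.18, 5.08) = 50.5796° be the start→goal bearing.
Normalize: d = |goal − start| / ρ = 7.999925/3.37 = 2.373865, α = (θ_start − ψ) mod 360° = 87.1204° = 1.520538 rad, β = (θ_goal − ψ) mod 360° = 228.7204° = 3.991925 rad.
Common terms: sin α = 0.998737, cos α = 0.050237, sin β = -0.751499, cos β = -0.659734, cos(α−β) = -0.783693, d² = 5.635235. Work in radians in the unit-radius frame; every candidate has L = ρ·(t + p + q).
LSL: p² = 2 + d² − 2cos(α−β) + 2d(sin α − sin β) = 17.512273; p = √p² = 4.184767; φ = atan2(cos β − cos α, d + sin α − sin β) = -0.170481 rad; t = (φ − α) mod 2π = 4.592166 rad, q = (β − φ) mod 2π = 4.162405 rad → L = 3.37·(4.592166 + 4.184767 + 4.162405) = 3.37·12.939338 = 43.605570 m
RSR: p² = 2 + d² − 2cos(α−β) + 2d(sin β − sin α) = 0.892971; p = √p² = 0.944971; φ = atan2(cos α − cos β, d − sin α + sin β) = 0.850052 rad; t = (α − φ) mod 2π = 0.670486 rad, q = (φ − β) mod 2π = 3.141313 rad → L = 3.37·(0.670486 + 0.944971 + 3.141313) = 3.37·4.756770 = 16.030316 m
LSR: p² = d² − 2 + 2cos(α−β) + 2d(sin α + sin β) = 3.241667; p = √p² = 1.800463; φ = atan2(−cos α − cos β, d + sin α + sin β) − atan2(−2, p) = 1.066328 rad; t = (φ − α) mod 2π = 5.828975 rad, q = (φ − β) mod 2π = 3.357588 rad → L = 3.37·(5.828975 + 1.800463 + 3.357588) = 3.37·10.987026 = 37.026278 m
RSL: p² = d² − 2 + 2cos(α−β) − 2d(sin α + sin β) = 0.894029; p = √p² = 0.945531; φ = atan2(cos α + cos β, d − sin α − sin β) − atan2(2, p) = -1.408293 rad; t = (α − φ) mod 2π = 2.928832 rad, q = (β − φ) mod 2π = 5.400218 rad → L = 3.37·(2.928832 + 0.945531 + 5.400218) = 3.37·9.274581 = 31.255337 m
RLR: c = (6 − d² + 2cos(α−β) + 2d(sin α − sin β))/8 = 0.888379; p = 2π − arccos c = 5.806191 rad; φ = atan2(cos α − cos β, d − sin α + sin β) = 0.850052 rad; t = (α − φ + p/2) mod 2π = 3.573582 rad, q = (α − β − t + p) mod 2π = 6.044408 rad → L = 3.37·(3.573582 + 5.806191 + 6.044408) = 3.37·15.424180 = 51.979487 m
LRL: c = (6 − d² + 2cos(α−β) − 2d(sin α − sin β))/8 = -1.189034, |c| > 1 → infeasible
Shortest: RSR with L = 16.030316 m ≈ 16.0303 m

16.0303 m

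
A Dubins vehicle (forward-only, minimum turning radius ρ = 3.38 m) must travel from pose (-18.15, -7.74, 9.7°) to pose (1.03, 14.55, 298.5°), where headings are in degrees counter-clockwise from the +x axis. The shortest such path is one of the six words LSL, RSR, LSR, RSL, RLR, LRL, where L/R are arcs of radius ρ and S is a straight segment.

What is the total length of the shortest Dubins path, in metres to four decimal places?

33.5635 m

Let ψ = atan2(Δy, Δx) = atan2(22.29, 19.18) = 49.2888° be the start→goal bearing.
Normalize: d = |goal − start| / ρ = 29.406062/3.38 = 8.700018, α = (θ_start − ψ) mod 360° = 320.4112° = 5.592230 rad, β = (θ_goal − ψ) mod 360° = 249.2112° = 4.349556 rad.
Common terms: sin α = -0.637273, cos α = 0.770638, sin β = -0.934895, cos β = -0.354924, cos(α−β) = 0.322266, d² = 75.690321. Work in radians in the unit-radius frame; every candidate has L = ρ·(t + p + q).
LSL: p² = 2 + d² − 2cos(α−β) + 2d(sin α − sin β) = 82.224415; p = √p² = 9.067768; φ = atan2(cos β − cos α, d + sin α − sin β) = -0.124449 rad; t = (φ − α) mod 2π = 0.566506 rad, q = (β − φ) mod 2π = 4.474005 rad → L = 3.38·(0.566506 + 9.067768 + 4.474005) = 3.38·14.108279 = 47.685982 m
RSR: p² = 2 + d² − 2cos(α−β) + 2d(sin β − sin α) = 71.867164; p = √p² = 8.477450; φ = atan2(cos α − cos β, d − sin α + sin β) = 0.133165 rad; t = (α − φ) mod 2π = 5.459066 rad, q = (φ − β) mod 2π = 2.066794 rad → L = 3.38·(5.459066 + 8.477450 + 2.066794) = 3.38·16.003310 = 54.091188 m
LSR: p² = d² − 2 + 2cos(α−β) + 2d(sin α + sin β) = 46.979062; p = √p² = 6.854127; φ = atan2(−cos α − cos β, d + sin α + sin β) − atan2(−2, p) = 0.225656 rad; t = (φ − α) mod 2π = 0.916611 rad, q = (φ − β) mod 2π = 2.159285 rad → L = 3.38·(0.916611 + 6.854127 + 2.159285) = 3.38·9.930024 = 33.563481 m
RSL: p² = d² − 2 + 2cos(α−β) − 2d(sin α + sin β) = 101.690642; p = √p² = 10.084178; φ = atan2(cos α + cos β, d − sin α − sin β) − atan2(2, p) = -0.155342 rad; t = (α − φ) mod 2π = 5.747572 rad, q = (β − φ) mod 2π = 4.504898 rad → L = 3.38·(5.747572 + 10.084178 + 4.504898) = 3.38·20.336648 = 68.737870 m
RLR: c = (6 − d² + 2cos(α−β) + 2d(sin α − sin β))/8 = -7.983395, |c| > 1 → infeasible
LRL: c = (6 − d² + 2cos(α−β) − 2d(sin α − sin β))/8 = -9.278052, |c| > 1 → infeasible
Shortest: LSR with L = 33.563481 m ≈ 33.5635 m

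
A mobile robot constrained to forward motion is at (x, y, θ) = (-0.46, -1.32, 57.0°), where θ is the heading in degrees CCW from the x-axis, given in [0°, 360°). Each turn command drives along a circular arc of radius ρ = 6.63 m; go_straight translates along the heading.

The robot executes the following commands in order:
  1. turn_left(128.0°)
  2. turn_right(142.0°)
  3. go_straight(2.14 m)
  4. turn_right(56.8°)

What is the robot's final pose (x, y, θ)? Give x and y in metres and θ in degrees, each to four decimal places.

set_pose: (x, y, θ) = (-0.4600, -1.3200, 57.0000°), ρ = 6.63
turn_left(128.0°): centre at ρ to the left, rotate +128.0° → (-6.5982, 8.8957, 185.0000°)
turn_right(142.0°): centre at ρ to the right, rotate −142.0° → (-11.6977, 20.3494, 43.0000°)
go_straight(2.14): x += 2.14·cos θ, y += 2.14·sin θ → (-10.1326, 21.8089, 43.0000°)
turn_right(56.8°): centre at ρ to the right, rotate −56.8° → (-4.0295, 23.3986, -13.8000° ≡ 346.2000°)

(-4.0295, 23.3986, 346.2000°)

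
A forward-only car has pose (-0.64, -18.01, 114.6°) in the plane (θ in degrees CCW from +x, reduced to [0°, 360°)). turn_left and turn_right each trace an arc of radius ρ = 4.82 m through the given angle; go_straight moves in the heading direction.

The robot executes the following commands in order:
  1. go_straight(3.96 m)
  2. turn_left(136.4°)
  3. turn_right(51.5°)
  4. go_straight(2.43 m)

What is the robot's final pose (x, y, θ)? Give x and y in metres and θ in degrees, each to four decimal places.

set_pose: (x, y, θ) = (-0.6400, -18.0100, 114.6000°), ρ = 4.82
go_straight(3.96): x += 3.96·cos θ, y += 3.96·sin θ → (-2.2885, -14.4094, 114.6000°)
turn_left(136.4°): centre at ρ to the left, rotate +136.4° → (-11.2284, -14.8467, 251.0000°)
turn_right(51.5°): centre at ρ to the right, rotate −51.5° → (-14.1768, -17.8210, 199.5000°)
go_straight(2.43): x += 2.43·cos θ, y += 2.43·sin θ → (-16.4675, -18.6321, 199.5000°)

(-16.4675, -18.6321, 199.5000°)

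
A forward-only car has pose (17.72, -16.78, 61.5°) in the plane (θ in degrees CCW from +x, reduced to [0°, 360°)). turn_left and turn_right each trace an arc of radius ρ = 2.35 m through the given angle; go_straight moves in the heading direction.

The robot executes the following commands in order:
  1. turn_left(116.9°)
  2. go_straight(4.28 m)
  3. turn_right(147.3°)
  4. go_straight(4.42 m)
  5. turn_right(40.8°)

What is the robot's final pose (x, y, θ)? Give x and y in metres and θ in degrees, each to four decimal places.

(15.6883, -6.2415, 350.3000°)

set_pose: (x, y, θ) = (17.7200, -16.7800, 61.5000°), ρ = 2.35
turn_left(116.9°): centre at ρ to the left, rotate +116.9° → (15.7204, -13.3096, 178.4000°)
go_straight(4.28): x += 4.28·cos θ, y += 4.28·sin θ → (11.4421, -13.1901, 178.4000°)
turn_right(147.3°): centre at ρ to the right, rotate −147.3° → (10.2938, -8.8288, 31.1000°)
go_straight(4.42): x += 4.42·cos θ, y += 4.42·sin θ → (14.0785, -6.5457, 31.1000°)
turn_right(40.8°): centre at ρ to the right, rotate −40.8° → (15.6883, -6.2415, -9.7000° ≡ 350.3000°)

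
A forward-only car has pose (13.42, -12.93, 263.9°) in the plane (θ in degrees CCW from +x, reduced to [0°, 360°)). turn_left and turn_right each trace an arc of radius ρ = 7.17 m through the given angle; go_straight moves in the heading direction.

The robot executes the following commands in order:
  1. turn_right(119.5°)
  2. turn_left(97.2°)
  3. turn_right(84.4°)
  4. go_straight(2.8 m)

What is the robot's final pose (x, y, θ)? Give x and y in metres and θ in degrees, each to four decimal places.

set_pose: (x, y, θ) = (13.4200, -12.9300, 263.9000°), ρ = 7.17
turn_right(119.5°): centre at ρ to the right, rotate −119.5° → (2.1168, -17.9980, 144.4000°)
turn_left(97.2°): centre at ρ to the left, rotate +97.2° → (-8.3641, -20.4177, 241.6000°)
turn_right(84.4°): centre at ρ to the right, rotate −84.4° → (-17.4497, -23.6173, 157.2000°)
go_straight(2.8): x += 2.8·cos θ, y += 2.8·sin θ → (-20.0309, -22.5322, 157.2000°)

(-20.0309, -22.5322, 157.2000°)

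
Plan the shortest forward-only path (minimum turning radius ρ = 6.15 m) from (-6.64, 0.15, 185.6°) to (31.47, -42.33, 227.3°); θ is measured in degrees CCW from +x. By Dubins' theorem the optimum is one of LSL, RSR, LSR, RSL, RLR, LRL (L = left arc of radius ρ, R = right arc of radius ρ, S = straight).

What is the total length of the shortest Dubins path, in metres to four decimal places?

Let ψ = atan2(Δy, Δx) = atan2(-42.48, 38.11) = -48.1038° be the start→goal bearing.
Normalize: d = |goal − start| / ρ = 57.069453/6.15 = 9.279586, α = (θ_start − ψ) mod 360° = 233.7038° = 4.078901 rad, β = (θ_goal − ψ) mod 360° = 275.4038° = 4.806704 rad.
Common terms: sin α = -0.805968, cos α = -0.591959, sin β = -0.995556, cos β = 0.094175, cos(α−β) = 0.746638, d² = 86.110715. Work in radians in the unit-radius frame; every candidate has L = ρ·(t + p + q).
LSL: p² = 2 + d² − 2cos(α−β) + 2d(sin α − sin β) = 90.136031; p = √p² = 9.494000; φ = atan2(cos β − cos α, d + sin α − sin β) = 0.072333 rad; t = (φ − α) mod 2π = 2.276617 rad, q = (β − φ) mod 2π = 4.734370 rad → L = 6.15·(2.276617 + 9.494000 + 4.734370) = 6.15·16.504987 = 101.505672 m
RSR: p² = 2 + d² − 2cos(α−β) + 2d(sin β − sin α) = 83.098845; p = √p² = 9.115857; φ = atan2(cos α − cos β, d − sin α + sin β) = -0.075339 rad; t = (α − φ) mod 2π = 4.154241 rad, q = (φ − β) mod 2π = 1.401142 rad → L = 6.15·(4.154241 + 9.115857 + 1.401142) = 6.15·14.671240 = 90.228125 m
LSR: p² = d² − 2 + 2cos(α−β) + 2d(sin α + sin β) = 52.169206; p = √p² = 7.222825; φ = atan2(−cos α − cos β, d + sin α + sin β) − atan2(−2, p) = 0.336600 rad; t = (φ − α) mod 2π = 2.540884 rad, q = (φ − β) mod 2π = 1.813081 rad → L = 6.15·(2.540884 + 7.222825 + 1.813081) = 6.15·11.576790 = 71.197261 m
RSL: p² = d² − 2 + 2cos(α−β) − 2d(sin α + sin β) = 119.038775; p = √p² = 10.910489; φ = atan2(cos α + cos β, d − sin α − sin β) − atan2(2, p) = -0.226189 rad; t = (α − φ) mod 2π = 4.305090 rad, q = (β − φ) mod 2π = 5.032892 rad → L = 6.15·(4.305090 + 10.910489 + 5.032892) = 6.15·20.248472 = 124.528101 m
RLR: c = (6 − d² + 2cos(α−β) + 2d(sin α − sin β))/8 = -9.387356, |c| > 1 → infeasible
LRL: c = (6 − d² + 2cos(α−β) − 2d(sin α − sin β))/8 = -10.267004, |c| > 1 → infeasible
Shortest: LSR with L = 71.197261 m ≈ 71.1973 m

71.1973 m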